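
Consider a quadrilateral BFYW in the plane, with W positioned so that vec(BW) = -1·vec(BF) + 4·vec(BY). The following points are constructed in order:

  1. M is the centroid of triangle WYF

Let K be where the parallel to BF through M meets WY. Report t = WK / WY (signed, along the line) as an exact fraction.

t = 7/9

Work in coordinates with B = (0, 0), F = (1, 0), Y = (0, 1), W = (-1, 4).
1. M is the centroid of triangle WYF ⇒ M = (0, 5/3)
through M parallel to BF: direction (1, 0); meets WY at K = (-2/9, 5/3)
K = W + t·(Y−W) with t = 7/9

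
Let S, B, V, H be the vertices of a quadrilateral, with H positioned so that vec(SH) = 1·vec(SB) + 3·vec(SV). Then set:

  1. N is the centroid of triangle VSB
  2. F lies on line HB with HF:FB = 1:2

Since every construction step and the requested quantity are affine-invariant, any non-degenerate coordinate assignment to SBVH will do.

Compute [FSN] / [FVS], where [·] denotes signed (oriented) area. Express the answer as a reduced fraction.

Assign S = (0, 0), B = (1, 0), V = (0, 1), H = (1, 3) — the answer is frame-independent, so this choice is without loss of generality.
1. N is the centroid of triangle VSB ⇒ N = (1/3, 1/3)
2. F lies on line HB with HF:FB = 1:2 ⇒ F = (1, 2)
2·[FSN] = 1/3, 2·[FVS] = 1
[FSN]:[FVS] = 1/3:1 = 1/3

[FSN]:[FVS] = 1/3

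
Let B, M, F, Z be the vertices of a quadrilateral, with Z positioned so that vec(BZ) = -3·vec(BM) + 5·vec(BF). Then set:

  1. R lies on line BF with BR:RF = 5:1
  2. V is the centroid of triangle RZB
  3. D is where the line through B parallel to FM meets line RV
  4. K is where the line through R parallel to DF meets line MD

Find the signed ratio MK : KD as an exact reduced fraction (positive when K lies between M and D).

MK:KD = -9/5

Work in coordinates with B = (0, 0), M = (1, 0), F = (0, 1), Z = (-3, 5).
1. R lies on line BF with BR:RF = 5:1 ⇒ R = (0, 5/6)
2. V is the centroid of triangle RZB ⇒ V = (-1, 35/18)
3. D is where the line through B parallel to FM meets line RV ⇒ D = (15/2, -15/2)
4. K is where the line through R parallel to DF meets line MD ⇒ K = (125/8, -135/8)
K = M + t·(D−M) with t = 9/4, so MK:KD = t:(1−t) = 9/4:-5/4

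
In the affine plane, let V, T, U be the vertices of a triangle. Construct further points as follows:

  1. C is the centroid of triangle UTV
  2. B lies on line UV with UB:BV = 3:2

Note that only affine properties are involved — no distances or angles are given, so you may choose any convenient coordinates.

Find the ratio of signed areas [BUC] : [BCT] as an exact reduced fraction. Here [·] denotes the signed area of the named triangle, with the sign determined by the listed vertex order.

[BUC]:[BCT] = 3

Assign V = (0, 0), T = (1, 0), U = (0, 1) — the answer is frame-independent, so this choice is without loss of generality.
1. C is the centroid of triangle UTV ⇒ C = (1/3, 1/3)
2. B lies on line UV with UB:BV = 3:2 ⇒ B = (0, 2/5)
2·[BUC] = -1/5, 2·[BCT] = -1/15
[BUC]:[BCT] = -1/5:-1/15 = 3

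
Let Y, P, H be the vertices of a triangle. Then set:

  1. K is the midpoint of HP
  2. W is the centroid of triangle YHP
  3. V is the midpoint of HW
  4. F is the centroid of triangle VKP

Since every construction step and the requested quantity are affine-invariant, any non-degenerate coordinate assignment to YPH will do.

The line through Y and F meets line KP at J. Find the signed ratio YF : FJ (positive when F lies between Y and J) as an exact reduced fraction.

YF:FJ = 17

Set Y = (0, 0), P = (1, 0), H = (0, 1); any affine frame gives the same invariant.
1. K is the midpoint of HP ⇒ K = (1/2, 1/2)
2. W is the centroid of triangle YHP ⇒ W = (1/3, 1/3)
3. V is the midpoint of HW ⇒ V = (1/6, 2/3)
4. F is the centroid of triangle VKP ⇒ F = (5/9, 7/18)
line YF meets KP at J = (10/17, 7/17)
F = Y + t·(J−Y) with t = 17/18, so YF:FJ = 17/18:1/18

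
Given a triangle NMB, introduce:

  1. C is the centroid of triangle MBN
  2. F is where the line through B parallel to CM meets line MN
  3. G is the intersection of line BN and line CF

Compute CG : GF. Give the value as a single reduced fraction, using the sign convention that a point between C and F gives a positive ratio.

Work in coordinates with N = (0, 0), M = (1, 0), B = (0, 1).
1. C is the centroid of triangle MBN ⇒ C = (1/3, 1/3)
2. F is where the line through B parallel to CM meets line MN ⇒ F = (2, 0)
3. G is the intersection of line BN and line CF ⇒ G = (0, 2/5)
G = C + t·(F−C) with t = -1/5, so CG:GF = t:(1−t) = -1/5:6/5

CG:GF = -1/6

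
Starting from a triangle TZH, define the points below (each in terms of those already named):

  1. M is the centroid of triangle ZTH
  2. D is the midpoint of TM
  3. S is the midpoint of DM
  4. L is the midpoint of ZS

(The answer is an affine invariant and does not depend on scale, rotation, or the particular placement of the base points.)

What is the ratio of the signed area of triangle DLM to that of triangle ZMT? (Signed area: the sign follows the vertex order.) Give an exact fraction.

Assign T = (0, 0), Z = (1, 0), H = (0, 1) — the answer is frame-independent, so this choice is without loss of generality.
1. M is the centroid of triangle ZTH ⇒ M = (1/3, 1/3)
2. D is the midpoint of TM ⇒ D = (1/6, 1/6)
3. S is the midpoint of DM ⇒ S = (1/4, 1/4)
4. L is the midpoint of ZS ⇒ L = (5/8, 1/8)
2·[DLM] = 1/12, 2·[ZMT] = 1/3
[DLM]:[ZMT] = 1/12:1/3 = 1/4

[DLM]:[ZMT] = 1/4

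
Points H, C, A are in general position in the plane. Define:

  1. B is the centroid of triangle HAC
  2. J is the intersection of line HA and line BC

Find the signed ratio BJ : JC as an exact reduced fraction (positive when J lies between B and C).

BJ:JC = -1/3

Choose coordinates H = (0, 0), C = (1, 0), A = (0, 1).
1. B is the centroid of triangle HAC ⇒ B = (1/3, 1/3)
2. J is the intersection of line HA and line BC ⇒ J = (0, 1/2)
J = B + t·(C−B) with t = -1/2, so BJ:JC = t:(1−t) = -1/2:3/2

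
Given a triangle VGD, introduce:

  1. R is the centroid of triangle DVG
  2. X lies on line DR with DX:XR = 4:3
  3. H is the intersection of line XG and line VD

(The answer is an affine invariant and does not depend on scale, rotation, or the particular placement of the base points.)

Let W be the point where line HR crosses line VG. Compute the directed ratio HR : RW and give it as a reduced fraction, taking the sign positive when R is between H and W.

HR:RW = 22/17

Choose coordinates V = (0, 0), G = (1, 0), D = (0, 1).
1. R is the centroid of triangle DVG ⇒ R = (1/3, 1/3)
2. X lies on line DR with DX:XR = 4:3 ⇒ X = (4/21, 13/21)
3. H is the intersection of line XG and line VD ⇒ H = (0, 13/17)
line HR meets VG at W = (13/22, 0)
R = H + t·(W−H) with t = 22/39, so HR:RW = 22/39:17/39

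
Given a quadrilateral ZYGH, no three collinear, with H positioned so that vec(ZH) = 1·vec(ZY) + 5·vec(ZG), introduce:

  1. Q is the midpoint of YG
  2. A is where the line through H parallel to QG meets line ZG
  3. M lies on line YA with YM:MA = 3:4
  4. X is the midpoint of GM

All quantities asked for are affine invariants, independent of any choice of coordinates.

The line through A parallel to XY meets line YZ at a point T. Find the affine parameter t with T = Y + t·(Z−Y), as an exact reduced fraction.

t = -7/5

Work in coordinates with Z = (0, 0), Y = (1, 0), G = (0, 1), H = (1, 5).
1. Q is the midpoint of YG ⇒ Q = (1/2, 1/2)
2. A is where the line through H parallel to QG meets line ZG ⇒ A = (0, 6)
3. M lies on line YA with YM:MA = 3:4 ⇒ M = (4/7, 18/7)
4. X is the midpoint of GM ⇒ X = (2/7, 25/14)
through A parallel to XY: direction (5/7, -25/14); meets YZ at T = (12/5, 0)
T = Y + t·(Z−Y) with t = -7/5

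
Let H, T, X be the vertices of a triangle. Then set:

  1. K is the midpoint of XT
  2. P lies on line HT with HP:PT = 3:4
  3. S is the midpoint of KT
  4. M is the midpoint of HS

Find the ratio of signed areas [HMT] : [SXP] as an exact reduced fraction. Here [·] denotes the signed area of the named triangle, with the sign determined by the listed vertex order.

Choose coordinates H = (0, 0), T = (1, 0), X = (0, 1).
1. K is the midpoint of XT ⇒ K = (1/2, 1/2)
2. P lies on line HT with HP:PT = 3:4 ⇒ P = (3/7, 0)
3. S is the midpoint of KT ⇒ S = (3/4, 1/4)
4. M is the midpoint of HS ⇒ M = (3/8, 1/8)
2·[HMT] = -1/8, 2·[SXP] = 3/7
[HMT]:[SXP] = -1/8:3/7 = -7/24

[HMT]:[SXP] = -7/24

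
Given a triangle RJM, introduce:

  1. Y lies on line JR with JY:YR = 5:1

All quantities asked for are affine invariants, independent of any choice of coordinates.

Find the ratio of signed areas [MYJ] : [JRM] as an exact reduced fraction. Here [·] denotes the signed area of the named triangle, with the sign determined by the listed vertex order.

[MYJ]:[JRM] = -5/6

Assign R = (0, 0), J = (1, 0), M = (0, 1) — the answer is frame-independent, so this choice is without loss of generality.
1. Y lies on line JR with JY:YR = 5:1 ⇒ Y = (1/6, 0)
2·[MYJ] = 5/6, 2·[JRM] = -1
[MYJ]:[JRM] = 5/6:-1 = -5/6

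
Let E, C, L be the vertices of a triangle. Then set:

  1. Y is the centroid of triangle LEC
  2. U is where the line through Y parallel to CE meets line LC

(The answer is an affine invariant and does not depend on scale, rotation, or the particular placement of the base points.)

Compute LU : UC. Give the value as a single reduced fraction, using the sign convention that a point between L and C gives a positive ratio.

Assign E = (0, 0), C = (1, 0), L = (0, 1) — the answer is frame-independent, so this choice is without loss of generality.
1. Y is the centroid of triangle LEC ⇒ Y = (1/3, 1/3)
2. U is where the line through Y parallel to CE meets line LC ⇒ U = (2/3, 1/3)
U = L + t·(C−L) with t = 2/3, so LU:UC = t:(1−t) = 2/3:1/3

LU:UC = 2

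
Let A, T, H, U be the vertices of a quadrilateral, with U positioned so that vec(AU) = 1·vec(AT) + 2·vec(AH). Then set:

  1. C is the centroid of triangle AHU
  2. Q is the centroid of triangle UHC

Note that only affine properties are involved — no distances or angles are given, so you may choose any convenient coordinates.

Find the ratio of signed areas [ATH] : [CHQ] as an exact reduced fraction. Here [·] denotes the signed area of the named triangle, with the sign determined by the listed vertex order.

Set A = (0, 0), T = (1, 0), H = (0, 1), U = (1, 2); any affine frame gives the same invariant.
1. C is the centroid of triangle AHU ⇒ C = (1/3, 1)
2. Q is the centroid of triangle UHC ⇒ Q = (4/9, 4/3)
2·[ATH] = 1, 2·[CHQ] = -1/9
[ATH]:[CHQ] = 1:-1/9 = -9

[ATH]:[CHQ] = -9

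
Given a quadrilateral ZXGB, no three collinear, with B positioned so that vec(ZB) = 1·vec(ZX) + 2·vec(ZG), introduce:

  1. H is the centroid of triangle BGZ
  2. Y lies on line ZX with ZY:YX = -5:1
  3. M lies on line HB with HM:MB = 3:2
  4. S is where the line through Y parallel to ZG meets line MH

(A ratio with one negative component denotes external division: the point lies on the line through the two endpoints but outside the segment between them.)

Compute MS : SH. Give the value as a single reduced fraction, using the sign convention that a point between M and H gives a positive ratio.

Choose coordinates Z = (0, 0), X = (1, 0), G = (0, 1), B = (1, 2).
1. H is the centroid of triangle BGZ ⇒ H = (1/3, 1)
2. Y lies on line ZX with ZY:YX = -5:1 ⇒ Y = (5/4, 0)
3. M lies on line HB with HM:MB = 3:2 ⇒ M = (11/15, 8/5)
4. S is where the line through Y parallel to ZG meets line MH ⇒ S = (5/4, 19/8)
S = M + t·(H−M) with t = -31/24, so MS:SH = t:(1−t) = -31/24:55/24

MS:SH = -31/55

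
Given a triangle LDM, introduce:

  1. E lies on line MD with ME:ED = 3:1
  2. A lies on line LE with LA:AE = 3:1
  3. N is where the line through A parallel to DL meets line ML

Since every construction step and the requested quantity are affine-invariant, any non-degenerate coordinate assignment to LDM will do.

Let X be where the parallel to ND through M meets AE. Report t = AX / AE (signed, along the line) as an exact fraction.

Set L = (0, 0), D = (1, 0), M = (0, 1); any affine frame gives the same invariant.
1. E lies on line MD with ME:ED = 3:1 ⇒ E = (3/4, 1/4)
2. A lies on line LE with LA:AE = 3:1 ⇒ A = (9/16, 3/16)
3. N is where the line through A parallel to DL meets line ML ⇒ N = (0, 3/16)
through M parallel to ND: direction (1, -3/16); meets AE at X = (48/25, 16/25)
X = A + t·(E−A) with t = 181/25

t = 181/25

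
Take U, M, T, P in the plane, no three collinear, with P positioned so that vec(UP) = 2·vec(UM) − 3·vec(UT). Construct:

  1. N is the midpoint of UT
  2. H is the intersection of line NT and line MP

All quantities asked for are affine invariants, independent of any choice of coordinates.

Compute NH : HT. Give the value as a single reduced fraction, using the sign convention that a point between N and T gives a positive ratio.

Assign U = (0, 0), M = (1, 0), T = (0, 1), P = (2, -3) — the answer is frame-independent, so this choice is without loss of generality.
1. N is the midpoint of UT ⇒ N = (0, 1/2)
2. H is the intersection of line NT and line MP ⇒ H = (0, 3)
H = N + t·(T−N) with t = 5, so NH:HT = t:(1−t) = 5:-4

NH:HT = -5/4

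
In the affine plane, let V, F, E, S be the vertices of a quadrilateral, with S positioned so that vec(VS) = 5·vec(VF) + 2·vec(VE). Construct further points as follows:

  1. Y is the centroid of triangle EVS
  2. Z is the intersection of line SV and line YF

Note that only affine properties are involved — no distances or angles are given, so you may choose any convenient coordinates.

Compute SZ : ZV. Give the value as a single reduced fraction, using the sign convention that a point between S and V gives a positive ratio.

Set V = (0, 0), F = (1, 0), E = (0, 1), S = (5, 2); any affine frame gives the same invariant.
1. Y is the centroid of triangle EVS ⇒ Y = (5/3, 1)
2. Z is the intersection of line SV and line YF ⇒ Z = (15/11, 6/11)
Z = S + t·(V−S) with t = 8/11, so SZ:ZV = t:(1−t) = 8/11:3/11

SZ:ZV = 8/3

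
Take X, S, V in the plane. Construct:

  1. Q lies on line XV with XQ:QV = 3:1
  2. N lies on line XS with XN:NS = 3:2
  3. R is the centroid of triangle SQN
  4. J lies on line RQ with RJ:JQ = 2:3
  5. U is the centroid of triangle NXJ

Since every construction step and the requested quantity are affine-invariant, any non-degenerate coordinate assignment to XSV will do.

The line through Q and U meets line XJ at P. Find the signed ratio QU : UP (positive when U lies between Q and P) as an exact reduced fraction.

Assign X = (0, 0), S = (1, 0), V = (0, 1) — the answer is frame-independent, so this choice is without loss of generality.
1. Q lies on line XV with XQ:QV = 3:1 ⇒ Q = (0, 3/4)
2. N lies on line XS with XN:NS = 3:2 ⇒ N = (3/5, 0)
3. R is the centroid of triangle SQN ⇒ R = (8/15, 1/4)
4. J lies on line RQ with RJ:JQ = 2:3 ⇒ J = (8/25, 9/20)
5. U is the centroid of triangle NXJ ⇒ U = (23/75, 3/20)
line QU meets XJ at P = (184/825, 69/220)
U = Q + t·(P−Q) with t = 11/8, so QU:UP = 11/8:-3/8

QU:UP = -11/3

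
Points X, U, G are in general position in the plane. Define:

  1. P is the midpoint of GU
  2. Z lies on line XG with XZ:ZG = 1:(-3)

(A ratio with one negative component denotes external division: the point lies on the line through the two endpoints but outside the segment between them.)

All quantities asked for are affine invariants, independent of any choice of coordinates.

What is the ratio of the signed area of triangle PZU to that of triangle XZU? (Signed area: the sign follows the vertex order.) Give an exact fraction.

[PZU]:[XZU] = 3/2

Work in coordinates with X = (0, 0), U = (1, 0), G = (0, 1).
1. P is the midpoint of GU ⇒ P = (1/2, 1/2)
2. Z lies on line XG with XZ:ZG = 1:(-3) ⇒ Z = (0, -1/2)
2·[PZU] = 3/4, 2·[XZU] = 1/2
[PZU]:[XZU] = 3/4:1/2 = 3/2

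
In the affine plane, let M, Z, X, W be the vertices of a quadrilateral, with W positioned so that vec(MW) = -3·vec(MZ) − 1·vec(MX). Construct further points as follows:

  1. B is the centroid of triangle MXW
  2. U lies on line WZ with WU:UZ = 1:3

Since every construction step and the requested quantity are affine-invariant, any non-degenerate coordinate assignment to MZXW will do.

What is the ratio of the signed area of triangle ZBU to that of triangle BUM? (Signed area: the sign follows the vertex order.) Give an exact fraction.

Work in coordinates with M = (0, 0), Z = (1, 0), X = (0, 1), W = (-3, -1).
1. B is the centroid of triangle MXW ⇒ B = (-1, 0)
2. U lies on line WZ with WU:UZ = 1:3 ⇒ U = (-2, -3/4)
2·[ZBU] = 3/2, 2·[BUM] = 3/4
[ZBU]:[BUM] = 3/2:3/4 = 2

[ZBU]:[BUM] = 2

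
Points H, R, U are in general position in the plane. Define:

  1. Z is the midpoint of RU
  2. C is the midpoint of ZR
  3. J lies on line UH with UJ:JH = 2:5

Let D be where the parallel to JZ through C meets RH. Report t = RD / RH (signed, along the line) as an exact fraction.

Assign H = (0, 0), R = (1, 0), U = (0, 1) — the answer is frame-independent, so this choice is without loss of generality.
1. Z is the midpoint of RU ⇒ Z = (1/2, 1/2)
2. C is the midpoint of ZR ⇒ C = (3/4, 1/4)
3. J lies on line UH with UJ:JH = 2:5 ⇒ J = (0, 5/7)
through C parallel to JZ: direction (1/2, -3/14); meets RH at D = (4/3, 0)
D = R + t·(H−R) with t = -1/3

t = -1/3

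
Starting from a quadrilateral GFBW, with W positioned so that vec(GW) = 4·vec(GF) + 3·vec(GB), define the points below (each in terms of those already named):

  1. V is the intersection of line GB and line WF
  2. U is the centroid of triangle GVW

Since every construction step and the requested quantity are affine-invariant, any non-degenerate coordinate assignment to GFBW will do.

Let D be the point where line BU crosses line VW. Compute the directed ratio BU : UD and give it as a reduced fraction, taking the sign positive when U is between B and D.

BU:UD = 5

Work in coordinates with G = (0, 0), F = (1, 0), B = (0, 1), W = (4, 3).
1. V is the intersection of line GB and line WF ⇒ V = (0, -1)
2. U is the centroid of triangle GVW ⇒ U = (4/3, 2/3)
line BU meets VW at D = (8/5, 3/5)
U = B + t·(D−B) with t = 5/6, so BU:UD = 5/6:1/6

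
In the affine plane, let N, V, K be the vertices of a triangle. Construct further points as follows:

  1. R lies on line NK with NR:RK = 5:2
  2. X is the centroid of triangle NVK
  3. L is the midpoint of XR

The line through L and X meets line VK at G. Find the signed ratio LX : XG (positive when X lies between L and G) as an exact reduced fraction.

LX:XG = -1/14

Set N = (0, 0), V = (1, 0), K = (0, 1); any affine frame gives the same invariant.
1. R lies on line NK with NR:RK = 5:2 ⇒ R = (0, 5/7)
2. X is the centroid of triangle NVK ⇒ X = (1/3, 1/3)
3. L is the midpoint of XR ⇒ L = (1/6, 11/21)
line LX meets VK at G = (-2, 3)
X = L + t·(G−L) with t = -1/13, so LX:XG = -1/13:14/13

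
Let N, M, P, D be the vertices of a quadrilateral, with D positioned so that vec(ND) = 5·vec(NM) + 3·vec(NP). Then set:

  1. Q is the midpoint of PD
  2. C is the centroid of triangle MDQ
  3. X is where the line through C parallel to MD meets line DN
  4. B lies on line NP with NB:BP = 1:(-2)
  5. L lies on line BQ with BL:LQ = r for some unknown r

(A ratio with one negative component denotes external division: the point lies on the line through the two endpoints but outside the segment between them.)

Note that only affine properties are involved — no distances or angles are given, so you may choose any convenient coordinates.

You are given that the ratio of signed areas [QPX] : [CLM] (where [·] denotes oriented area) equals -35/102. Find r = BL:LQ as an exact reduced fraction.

r = -2/3

Set N = (0, 0), M = (1, 0), P = (0, 1), D = (5, 3); any affine frame gives the same invariant.
1. Q is the midpoint of PD ⇒ Q = (5/2, 2)
2. C is the centroid of triangle MDQ ⇒ C = (17/6, 5/3)
3. X is where the line through C parallel to MD meets line DN ⇒ X = (55/18, 11/6)
4. B lies on line NP with NB:BP = 1:(-2) ⇒ B = (0, -1)
5. With BL:LQ = r, write λ = r/(r+1) so L = B + λ·(Q−B); L is affine-linear in λ
Every point depending on L is an affine combination of L and λ-independent points, so each such coordinate is linear in λ; the λ² term in each signed area is a multiple of (Q−B)×(Q−B) = 0, so 2·[QPX] and 2·[CLM] are each linear in λ. Evaluating at λ=0 and λ=1:
  2·[QPX] = 35/36,   2·[CLM] = 4/3·λ − 1/6
So [QPX]:[CLM] = (35/36) / (4/3·λ − 1/6). Setting this equal to -35/102:
  35/36 = -35/102·(4/3·λ − 1/6)  ⇒  λ = -2
Then r = λ/(1−λ) = (-2)/(3) = -2/3. Check: with r = -2/3, L = (-5, -7) and [QPX]:[CLM] = -35/102 as required.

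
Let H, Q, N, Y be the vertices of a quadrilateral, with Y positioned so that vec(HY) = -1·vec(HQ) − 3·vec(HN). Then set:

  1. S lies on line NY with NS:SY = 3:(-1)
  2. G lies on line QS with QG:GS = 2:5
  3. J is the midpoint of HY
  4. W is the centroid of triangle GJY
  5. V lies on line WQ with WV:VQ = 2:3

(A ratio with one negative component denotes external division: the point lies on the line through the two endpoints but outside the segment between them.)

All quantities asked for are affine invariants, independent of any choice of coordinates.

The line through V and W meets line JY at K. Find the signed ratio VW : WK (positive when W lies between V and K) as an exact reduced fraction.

Work in coordinates with H = (0, 0), Q = (1, 0), N = (0, 1), Y = (-1, -3).
1. S lies on line NY with NS:SY = 3:(-1) ⇒ S = (-3/2, -5)
2. G lies on line QS with QG:GS = 2:5 ⇒ G = (2/7, -10/7)
3. J is the midpoint of HY ⇒ J = (-1/2, -3/2)
4. W is the centroid of triangle GJY ⇒ W = (-17/42, -83/42)
5. V lies on line WQ with WV:VQ = 2:3 ⇒ V = (11/70, -83/70)
line VW meets JY at K = (-83/94, -249/94)
W = V + t·(K−V) with t = 47/87, so VW:WK = 47/87:40/87

VW:WK = 47/40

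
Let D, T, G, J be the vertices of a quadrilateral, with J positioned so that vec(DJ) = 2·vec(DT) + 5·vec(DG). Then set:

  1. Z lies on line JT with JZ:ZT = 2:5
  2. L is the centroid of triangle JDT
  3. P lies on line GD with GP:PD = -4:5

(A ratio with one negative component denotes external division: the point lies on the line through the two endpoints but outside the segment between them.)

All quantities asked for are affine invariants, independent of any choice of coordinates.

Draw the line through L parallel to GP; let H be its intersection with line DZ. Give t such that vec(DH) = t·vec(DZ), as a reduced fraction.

Set D = (0, 0), T = (1, 0), G = (0, 1), J = (2, 5); any affine frame gives the same invariant.
1. Z lies on line JT with JZ:ZT = 2:5 ⇒ Z = (12/7, 25/7)
2. L is the centroid of triangle JDT ⇒ L = (1, 5/3)
3. P lies on line GD with GP:PD = -4:5 ⇒ P = (0, 5)
through L parallel to GP: direction (0, 4); meets DZ at H = (1, 25/12)
H = D + t·(Z−D) with t = 7/12

t = 7/12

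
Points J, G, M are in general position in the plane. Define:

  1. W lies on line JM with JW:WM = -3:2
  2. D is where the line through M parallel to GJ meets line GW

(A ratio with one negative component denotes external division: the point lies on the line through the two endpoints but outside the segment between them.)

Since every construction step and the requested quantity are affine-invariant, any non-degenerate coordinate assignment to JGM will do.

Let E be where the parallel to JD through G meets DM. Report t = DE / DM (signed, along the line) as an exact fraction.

t = -3/2

Assign J = (0, 0), G = (1, 0), M = (0, 1) — the answer is frame-independent, so this choice is without loss of generality.
1. W lies on line JM with JW:WM = -3:2 ⇒ W = (0, 3)
2. D is where the line through M parallel to GJ meets line GW ⇒ D = (2/3, 1)
through G parallel to JD: direction (2/3, 1); meets DM at E = (5/3, 1)
E = D + t·(M−D) with t = -3/2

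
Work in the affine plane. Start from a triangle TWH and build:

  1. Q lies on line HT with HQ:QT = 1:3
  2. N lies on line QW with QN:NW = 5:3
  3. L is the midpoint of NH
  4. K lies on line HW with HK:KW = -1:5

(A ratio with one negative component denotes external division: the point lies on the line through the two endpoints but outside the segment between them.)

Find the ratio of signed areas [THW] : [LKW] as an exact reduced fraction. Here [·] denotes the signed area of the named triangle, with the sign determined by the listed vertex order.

Work in coordinates with T = (0, 0), W = (1, 0), H = (0, 1).
1. Q lies on line HT with HQ:QT = 1:3 ⇒ Q = (0, 3/4)
2. N lies on line QW with QN:NW = 5:3 ⇒ N = (5/8, 9/32)
3. L is the midpoint of NH ⇒ L = (5/16, 41/64)
4. K lies on line HW with HK:KW = -1:5 ⇒ K = (-1/4, 5/4)
2·[THW] = -1, 2·[LKW] = -15/256
[THW]:[LKW] = -1:-15/256 = 256/15

[THW]:[LKW] = 256/15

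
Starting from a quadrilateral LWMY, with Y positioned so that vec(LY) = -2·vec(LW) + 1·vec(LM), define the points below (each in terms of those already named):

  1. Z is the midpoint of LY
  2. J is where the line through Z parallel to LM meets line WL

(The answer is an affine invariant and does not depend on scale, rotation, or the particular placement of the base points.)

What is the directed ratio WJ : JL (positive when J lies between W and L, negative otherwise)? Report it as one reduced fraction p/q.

WJ:JL = -2

Set L = (0, 0), W = (1, 0), M = (0, 1), Y = (-2, 1); any affine frame gives the same invariant.
1. Z is the midpoint of LY ⇒ Z = (-1, 1/2)
2. J is where the line through Z parallel to LM meets line WL ⇒ J = (-1, 0)
J = W + t·(L−W) with t = 2, so WJ:JL = t:(1−t) = 2:-1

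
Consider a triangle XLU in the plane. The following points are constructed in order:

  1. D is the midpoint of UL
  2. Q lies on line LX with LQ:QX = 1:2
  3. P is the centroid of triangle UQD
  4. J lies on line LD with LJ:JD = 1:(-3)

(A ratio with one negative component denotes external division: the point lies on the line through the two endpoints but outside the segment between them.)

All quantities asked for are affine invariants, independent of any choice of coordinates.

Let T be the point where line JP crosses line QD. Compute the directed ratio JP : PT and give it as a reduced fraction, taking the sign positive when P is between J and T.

JP:PT = -11/2

Choose coordinates X = (0, 0), L = (1, 0), U = (0, 1).
1. D is the midpoint of UL ⇒ D = (1/2, 1/2)
2. Q lies on line LX with LQ:QX = 1:2 ⇒ Q = (2/3, 0)
3. P is the centroid of triangle UQD ⇒ P = (7/18, 1/2)
4. J lies on line LD with LJ:JD = 1:(-3) ⇒ J = (5/4, -1/4)
line JP meets QD at T = (6/11, 4/11)
P = J + t·(T−J) with t = 11/9, so JP:PT = 11/9:-2/9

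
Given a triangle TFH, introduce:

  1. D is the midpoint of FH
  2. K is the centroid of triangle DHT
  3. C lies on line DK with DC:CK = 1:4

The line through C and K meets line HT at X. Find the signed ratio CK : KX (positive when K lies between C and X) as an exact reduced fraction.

Set T = (0, 0), F = (1, 0), H = (0, 1); any affine frame gives the same invariant.
1. D is the midpoint of FH ⇒ D = (1/2, 1/2)
2. K is the centroid of triangle DHT ⇒ K = (1/6, 1/2)
3. C lies on line DK with DC:CK = 1:4 ⇒ C = (13/30, 1/2)
line CK meets HT at X = (0, 1/2)
K = C + t·(X−C) with t = 8/13, so CK:KX = 8/13:5/13

CK:KX = 8/5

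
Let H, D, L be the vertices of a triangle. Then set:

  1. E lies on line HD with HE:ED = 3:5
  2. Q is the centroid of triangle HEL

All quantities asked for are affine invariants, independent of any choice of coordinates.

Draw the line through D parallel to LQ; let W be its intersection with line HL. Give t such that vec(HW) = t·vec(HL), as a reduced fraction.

t = 16/3

Choose coordinates H = (0, 0), D = (1, 0), L = (0, 1).
1. E lies on line HD with HE:ED = 3:5 ⇒ E = (3/8, 0)
2. Q is the centroid of triangle HEL ⇒ Q = (1/8, 1/3)
through D parallel to LQ: direction (1/8, -2/3); meets HL at W = (0, 16/3)
W = H + t·(L−H) with t = 16/3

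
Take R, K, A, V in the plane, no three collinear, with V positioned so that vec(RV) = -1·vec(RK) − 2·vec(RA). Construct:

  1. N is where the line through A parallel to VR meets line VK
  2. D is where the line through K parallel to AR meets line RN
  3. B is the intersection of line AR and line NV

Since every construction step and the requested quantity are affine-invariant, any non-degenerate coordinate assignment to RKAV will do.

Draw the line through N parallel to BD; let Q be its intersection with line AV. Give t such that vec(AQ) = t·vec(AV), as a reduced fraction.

Set R = (0, 0), K = (1, 0), A = (0, 1), V = (-1, -2); any affine frame gives the same invariant.
1. N is where the line through A parallel to VR meets line VK ⇒ N = (-2, -3)
2. D is where the line through K parallel to AR meets line RN ⇒ D = (1, 3/2)
3. B is the intersection of line AR and line NV ⇒ B = (0, -1)
through N parallel to BD: direction (1, 5/2); meets AV at Q = (2, 7)
Q = A + t·(V−A) with t = -2

t = -2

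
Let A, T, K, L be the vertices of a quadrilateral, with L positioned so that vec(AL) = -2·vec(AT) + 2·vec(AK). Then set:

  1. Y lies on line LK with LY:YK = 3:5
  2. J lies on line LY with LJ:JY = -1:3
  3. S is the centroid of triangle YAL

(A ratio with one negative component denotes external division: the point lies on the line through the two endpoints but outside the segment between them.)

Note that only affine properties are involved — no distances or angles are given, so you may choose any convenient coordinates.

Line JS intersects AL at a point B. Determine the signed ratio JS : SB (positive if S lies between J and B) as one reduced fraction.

Choose coordinates A = (0, 0), T = (1, 0), K = (0, 1), L = (-2, 2).
1. Y lies on line LK with LY:YK = 3:5 ⇒ Y = (-5/4, 13/8)
2. J lies on line LY with LJ:JY = -1:3 ⇒ J = (-19/8, 35/16)
3. S is the centroid of triangle YAL ⇒ S = (-13/12, 29/24)
line JS meets AL at B = (-8/5, 8/5)
S = J + t·(B−J) with t = 5/3, so JS:SB = 5/3:-2/3

JS:SB = -5/2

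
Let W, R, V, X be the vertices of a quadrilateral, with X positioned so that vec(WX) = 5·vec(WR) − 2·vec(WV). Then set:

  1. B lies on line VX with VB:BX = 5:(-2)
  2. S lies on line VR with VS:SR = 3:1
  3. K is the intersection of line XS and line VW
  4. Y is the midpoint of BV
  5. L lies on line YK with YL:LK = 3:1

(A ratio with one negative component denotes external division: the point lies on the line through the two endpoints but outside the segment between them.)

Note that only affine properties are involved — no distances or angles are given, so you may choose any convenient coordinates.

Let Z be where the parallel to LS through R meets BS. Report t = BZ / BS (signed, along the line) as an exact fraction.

t = 116/147

Set W = (0, 0), R = (1, 0), V = (0, 1), X = (5, -2); any affine frame gives the same invariant.
1. B lies on line VX with VB:BX = 5:(-2) ⇒ B = (25/3, -4)
2. S lies on line VR with VS:SR = 3:1 ⇒ S = (3/4, 1/4)
3. K is the intersection of line XS and line VW ⇒ K = (0, 11/17)
4. Y is the midpoint of BV ⇒ Y = (25/6, -3/2)
5. L lies on line YK with YL:LK = 3:1 ⇒ L = (25/24, 15/136)
through R parallel to LS: direction (-7/24, 19/136); meets BS at Z = (148/63, -95/147)
Z = B + t·(S−B) with t = 116/147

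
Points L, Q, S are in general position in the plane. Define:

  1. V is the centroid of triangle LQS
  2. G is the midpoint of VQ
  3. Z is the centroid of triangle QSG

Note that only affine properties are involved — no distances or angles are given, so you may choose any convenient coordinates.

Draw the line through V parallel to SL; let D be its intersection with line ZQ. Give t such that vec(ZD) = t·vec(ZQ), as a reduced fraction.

t = -1/2

Assign L = (0, 0), Q = (1, 0), S = (0, 1) — the answer is frame-independent, so this choice is without loss of generality.
1. V is the centroid of triangle LQS ⇒ V = (1/3, 1/3)
2. G is the midpoint of VQ ⇒ G = (2/3, 1/6)
3. Z is the centroid of triangle QSG ⇒ Z = (5/9, 7/18)
through V parallel to SL: direction (0, -1); meets ZQ at D = (1/3, 7/12)
D = Z + t·(Q−Z) with t = -1/2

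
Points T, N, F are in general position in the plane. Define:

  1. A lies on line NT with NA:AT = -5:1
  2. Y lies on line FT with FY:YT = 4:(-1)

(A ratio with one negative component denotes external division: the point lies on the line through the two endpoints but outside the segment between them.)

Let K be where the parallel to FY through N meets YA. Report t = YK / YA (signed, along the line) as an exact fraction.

t = -4

Assign T = (0, 0), N = (1, 0), F = (0, 1) — the answer is frame-independent, so this choice is without loss of generality.
1. A lies on line NT with NA:AT = -5:1 ⇒ A = (-1/4, 0)
2. Y lies on line FT with FY:YT = 4:(-1) ⇒ Y = (0, -1/3)
through N parallel to FY: direction (0, -4/3); meets YA at K = (1, -5/3)
K = Y + t·(A−Y) with t = -4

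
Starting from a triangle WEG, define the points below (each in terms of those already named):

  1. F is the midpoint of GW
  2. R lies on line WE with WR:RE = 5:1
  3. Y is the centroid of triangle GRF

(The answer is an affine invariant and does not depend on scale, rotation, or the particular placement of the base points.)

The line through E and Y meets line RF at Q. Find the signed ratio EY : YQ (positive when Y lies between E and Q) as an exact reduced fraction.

Work in coordinates with W = (0, 0), E = (1, 0), G = (0, 1).
1. F is the midpoint of GW ⇒ F = (0, 1/2)
2. R lies on line WE with WR:RE = 5:1 ⇒ R = (5/6, 0)
3. Y is the centroid of triangle GRF ⇒ Y = (5/18, 1/2)
line EY meets RF at Q = (25/12, -3/4)
Y = E + t·(Q−E) with t = -2/3, so EY:YQ = -2/3:5/3

EY:YQ = -2/5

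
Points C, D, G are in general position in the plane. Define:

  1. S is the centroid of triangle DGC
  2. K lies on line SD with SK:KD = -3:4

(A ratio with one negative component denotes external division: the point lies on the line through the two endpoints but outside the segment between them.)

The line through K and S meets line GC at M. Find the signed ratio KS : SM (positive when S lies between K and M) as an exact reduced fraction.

Choose coordinates C = (0, 0), D = (1, 0), G = (0, 1).
1. S is the centroid of triangle DGC ⇒ S = (1/3, 1/3)
2. K lies on line SD with SK:KD = -3:4 ⇒ K = (-5/3, 4/3)
line KS meets GC at M = (0, 1/2)
S = K + t·(M−K) with t = 6/5, so KS:SM = 6/5:-1/5

KS:SM = -6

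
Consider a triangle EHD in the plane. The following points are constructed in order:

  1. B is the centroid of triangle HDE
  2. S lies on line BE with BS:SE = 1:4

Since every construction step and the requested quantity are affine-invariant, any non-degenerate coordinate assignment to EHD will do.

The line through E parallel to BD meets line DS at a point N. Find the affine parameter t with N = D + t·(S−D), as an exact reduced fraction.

Assign E = (0, 0), H = (1, 0), D = (0, 1) — the answer is frame-independent, so this choice is without loss of generality.
1. B is the centroid of triangle HDE ⇒ B = (1/3, 1/3)
2. S lies on line BE with BS:SE = 1:4 ⇒ S = (4/15, 4/15)
through E parallel to BD: direction (-1/3, 2/3); meets DS at N = (4/3, -8/3)
N = D + t·(S−D) with t = 5

t = 5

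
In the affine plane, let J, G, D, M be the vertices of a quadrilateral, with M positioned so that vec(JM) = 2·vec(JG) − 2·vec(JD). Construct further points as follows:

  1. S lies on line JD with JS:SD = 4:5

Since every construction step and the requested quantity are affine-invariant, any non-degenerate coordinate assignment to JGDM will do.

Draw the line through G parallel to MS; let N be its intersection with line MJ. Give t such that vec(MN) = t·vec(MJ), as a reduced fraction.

Set J = (0, 0), G = (1, 0), D = (0, 1), M = (2, -2); any affine frame gives the same invariant.
1. S lies on line JD with JS:SD = 4:5 ⇒ S = (0, 4/9)
through G parallel to MS: direction (-2, 22/9); meets MJ at N = (11/2, -11/2)
N = M + t·(J−M) with t = -7/4

t = -7/4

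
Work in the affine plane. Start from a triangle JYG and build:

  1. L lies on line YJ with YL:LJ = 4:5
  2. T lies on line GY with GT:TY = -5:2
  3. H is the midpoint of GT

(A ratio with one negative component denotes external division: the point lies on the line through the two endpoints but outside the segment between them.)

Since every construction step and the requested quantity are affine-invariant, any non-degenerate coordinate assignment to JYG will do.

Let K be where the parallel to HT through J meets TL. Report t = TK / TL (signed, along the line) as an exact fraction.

t = 9/4

Work in coordinates with J = (0, 0), Y = (1, 0), G = (0, 1).
1. L lies on line YJ with YL:LJ = 4:5 ⇒ L = (5/9, 0)
2. T lies on line GY with GT:TY = -5:2 ⇒ T = (5/3, -2/3)
3. H is the midpoint of GT ⇒ H = (5/6, 1/6)
through J parallel to HT: direction (5/6, -5/6); meets TL at K = (-5/6, 5/6)
K = T + t·(L−T) with t = 9/4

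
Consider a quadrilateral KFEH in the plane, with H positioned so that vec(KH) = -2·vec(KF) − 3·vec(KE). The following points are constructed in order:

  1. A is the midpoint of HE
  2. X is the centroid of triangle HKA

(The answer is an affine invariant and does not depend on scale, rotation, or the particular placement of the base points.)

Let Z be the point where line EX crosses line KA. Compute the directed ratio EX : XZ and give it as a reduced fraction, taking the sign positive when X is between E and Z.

EX:XZ = -4

Work in coordinates with K = (0, 0), F = (1, 0), E = (0, 1), H = (-2, -3).
1. A is the midpoint of HE ⇒ A = (-1, -1)
2. X is the centroid of triangle HKA ⇒ X = (-1, -4/3)
line EX meets KA at Z = (-3/4, -3/4)
X = E + t·(Z−E) with t = 4/3, so EX:XZ = 4/3:-1/3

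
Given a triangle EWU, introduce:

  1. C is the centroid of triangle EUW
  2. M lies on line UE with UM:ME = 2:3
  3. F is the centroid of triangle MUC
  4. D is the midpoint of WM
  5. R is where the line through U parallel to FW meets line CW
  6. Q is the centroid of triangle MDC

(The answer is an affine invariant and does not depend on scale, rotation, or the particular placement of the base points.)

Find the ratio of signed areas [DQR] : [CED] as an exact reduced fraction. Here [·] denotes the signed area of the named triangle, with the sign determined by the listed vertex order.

Work in coordinates with E = (0, 0), W = (1, 0), U = (0, 1).
1. C is the centroid of triangle EUW ⇒ C = (1/3, 1/3)
2. M lies on line UE with UM:ME = 2:3 ⇒ M = (0, 3/5)
3. F is the centroid of triangle MUC ⇒ F = (1/9, 29/45)
4. D is the midpoint of WM ⇒ D = (1/2, 3/10)
5. R is where the line through U parallel to FW meets line CW ⇒ R = (20/9, -11/18)
6. Q is the centroid of triangle MDC ⇒ Q = (5/18, 37/90)
2·[DQR] = 1/90, 2·[CED] = 1/15
[DQR]:[CED] = 1/90:1/15 = 1/6

[DQR]:[CED] = 1/6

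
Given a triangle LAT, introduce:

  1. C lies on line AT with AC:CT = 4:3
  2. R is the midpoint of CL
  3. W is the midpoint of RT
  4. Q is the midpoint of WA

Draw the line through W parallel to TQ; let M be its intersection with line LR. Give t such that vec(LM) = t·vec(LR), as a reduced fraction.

t = 24/17

Work in coordinates with L = (0, 0), A = (1, 0), T = (0, 1).
1. C lies on line AT with AC:CT = 4:3 ⇒ C = (3/7, 4/7)
2. R is the midpoint of CL ⇒ R = (3/14, 2/7)
3. W is the midpoint of RT ⇒ W = (3/28, 9/14)
4. Q is the midpoint of WA ⇒ Q = (31/56, 9/28)
through W parallel to TQ: direction (31/56, -19/28); meets LR at M = (36/119, 48/119)
M = L + t·(R−L) with t = 24/17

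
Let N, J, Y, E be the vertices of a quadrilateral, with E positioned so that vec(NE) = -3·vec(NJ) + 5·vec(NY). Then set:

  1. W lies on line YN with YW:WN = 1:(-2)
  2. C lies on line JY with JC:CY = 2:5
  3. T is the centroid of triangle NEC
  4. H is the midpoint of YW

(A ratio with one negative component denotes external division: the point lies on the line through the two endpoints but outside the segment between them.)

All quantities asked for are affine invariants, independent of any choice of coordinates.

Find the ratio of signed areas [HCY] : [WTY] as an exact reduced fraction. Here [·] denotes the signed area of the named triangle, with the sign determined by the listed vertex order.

[HCY]:[WTY] = -15/32

Assign N = (0, 0), J = (1, 0), Y = (0, 1), E = (-3, 5) — the answer is frame-independent, so this choice is without loss of generality.
1. W lies on line YN with YW:WN = 1:(-2) ⇒ W = (0, 2)
2. C lies on line JY with JC:CY = 2:5 ⇒ C = (5/7, 2/7)
3. T is the centroid of triangle NEC ⇒ T = (-16/21, 37/21)
4. H is the midpoint of YW ⇒ H = (0, 3/2)
2·[HCY] = -5/14, 2·[WTY] = 16/21
[HCY]:[WTY] = -5/14:16/21 = -15/32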